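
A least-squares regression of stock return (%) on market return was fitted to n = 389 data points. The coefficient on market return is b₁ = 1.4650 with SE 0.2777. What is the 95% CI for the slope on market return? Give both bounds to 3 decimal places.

df = n − 2 = 389 − 2 = 387.
t* = t_{0.025, 387} = 1.966113.
Margin = t* × SE = 1.966113 × 0.2777 = 0.54599.
CI: 1.4650 ± 0.54599 → (0.919, 2.011).
With 95% confidence, each one-unit increase in market return is associated with a change of between 0.919 and 2.011 % in stock return.

(0.919, 2.011)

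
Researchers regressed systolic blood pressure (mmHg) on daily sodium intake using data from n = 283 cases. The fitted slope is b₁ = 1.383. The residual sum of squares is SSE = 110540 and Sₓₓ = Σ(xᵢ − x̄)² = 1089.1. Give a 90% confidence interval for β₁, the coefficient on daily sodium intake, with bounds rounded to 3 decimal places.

MSE = SSE/(n − 2) = 110540/281 = 393.381.
SE(b₁) = √(MSE/Sₓₓ) = √(393.381/1089.1) = 0.600998.
df = n − 2 = 281.
t* = t_{0.05, 281} = 1.650294.
Margin = t* × SE = 1.650294 × 0.600998 = 0.99182.
CI: 1.383 ± 0.99182 → (0.391, 2.375).
With 90% confidence, each one-unit increase in daily sodium intake is associated with a change of between 0.391 and 2.375 mmHg in systolic blood pressure.

(0.391, 2.375)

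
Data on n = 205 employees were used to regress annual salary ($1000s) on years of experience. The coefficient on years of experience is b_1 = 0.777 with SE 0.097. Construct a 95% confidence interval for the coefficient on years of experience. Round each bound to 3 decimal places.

df = n − 2 = 205 − 2 = 203.
t* = t_{0.025, 203} = 1.971719.
Margin = t* × SE = 1.971719 × 0.097 = 0.19126.
CI: 0.777 ± 0.19126 → (0.586, 0.968).
With 95% confidence, each one-unit increase in years of experience is associated with a change of between 0.586 and 0.968 $1000s in annual salary.

(0.586, 0.968)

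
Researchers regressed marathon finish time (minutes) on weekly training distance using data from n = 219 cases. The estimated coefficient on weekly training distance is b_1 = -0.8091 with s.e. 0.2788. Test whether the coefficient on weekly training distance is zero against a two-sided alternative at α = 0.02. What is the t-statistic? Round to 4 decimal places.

t = -2.9021

H₀: β₁ = 0 vs H₁: β₁ ≠ 0.
t = (b_1 − β₁⁰)/SE = -0.8091 / 0.2788 = -2.9021.
df = n − 2 = 219 − 2 = 217.
Two-sided p ≈ 0.0041, which is < 0.02, so reject H₀.
There is evidence that weekly training distance is associated with marathon finish time.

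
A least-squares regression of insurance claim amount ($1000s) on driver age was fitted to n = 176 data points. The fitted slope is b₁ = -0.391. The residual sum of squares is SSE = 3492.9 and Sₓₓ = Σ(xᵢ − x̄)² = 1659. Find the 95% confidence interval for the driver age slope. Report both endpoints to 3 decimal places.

(-0.608, -0.174)

MSE = SSE/(n − 2) = 3492.9/174 = 20.0741.
SE(b₁) = √(MSE/Sₓₓ) = √(20.0741/1659) = 0.110001.
df = n − 2 = 174.
t* = t_{0.025, 174} = 1.973691.
Margin = t* × SE = 1.973691 × 0.110001 = 0.21711.
CI: -0.391 ± 0.21711 → (-0.608, -0.174).
With 95% confidence, each one-unit increase in driver age is associated with a change of between -0.608 and -0.174 $1000s in insurance claim amount.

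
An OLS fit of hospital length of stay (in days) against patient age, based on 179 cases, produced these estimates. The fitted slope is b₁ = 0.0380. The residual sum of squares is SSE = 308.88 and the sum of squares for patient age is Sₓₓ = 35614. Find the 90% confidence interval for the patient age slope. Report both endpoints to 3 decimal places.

MSE = SSE/(n − 2) = 308.88/177 = 1.74508.
SE(b₁) = √(MSE/Sₓₓ) = √(1.74508/35614) = 0.007.
df = n − 2 = 177.
t* = t_{0.05, 177} = 1.653508.
Margin = t* × SE = 1.653508 × 0.007 = 0.01157.
CI: 0.0380 ± 0.01157 → (0.026, 0.050).
With 90% confidence, each one-unit increase in patient age is associated with a change of between 0.026 and 0.050 days in hospital length of stay.

(0.026, 0.050)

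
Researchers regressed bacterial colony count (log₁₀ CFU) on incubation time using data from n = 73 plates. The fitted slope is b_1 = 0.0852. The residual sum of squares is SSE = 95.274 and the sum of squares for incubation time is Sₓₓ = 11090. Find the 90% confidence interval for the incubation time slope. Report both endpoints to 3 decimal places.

(0.067, 0.104)

MSE = SSE/(n − 2) = 95.274/71 = 1.34189.
SE(b_1) = √(MSE/Sₓₓ) = √(1.34189/11090) = 0.011.
df = n − 2 = 71.
t* = t_{0.05, 71} = 1.6666.
Margin = t* × SE = 1.6666 × 0.011 = 0.01833.
CI: 0.0852 ± 0.01833 → (0.067, 0.104).
With 90% confidence, each one-unit increase in incubation time is associated with a change of between 0.067 and 0.104 log₁₀ CFU in bacterial colony count.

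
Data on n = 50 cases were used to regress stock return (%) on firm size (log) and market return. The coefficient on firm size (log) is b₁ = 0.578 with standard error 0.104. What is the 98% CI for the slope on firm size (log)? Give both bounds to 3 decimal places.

df = n − k − 1 = 50 − 2 − 1 = 47.
t* = t_{0.01, 47} = 2.408345.
Margin = t* × SE = 2.408345 × 0.104 = 0.25047.
CI: 0.578 ± 0.25047 → (0.328, 0.828).
With 98% confidence, each one-unit increase in firm size (log) is associated with a change of between 0.328 and 0.828 % in stock return, holding the other predictors fixed.

(0.328, 0.828)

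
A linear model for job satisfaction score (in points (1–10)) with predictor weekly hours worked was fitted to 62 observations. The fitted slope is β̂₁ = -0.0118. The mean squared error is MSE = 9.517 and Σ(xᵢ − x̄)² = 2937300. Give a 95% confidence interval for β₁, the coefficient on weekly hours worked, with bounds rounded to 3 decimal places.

SE(β̂₁) = √(MSE/Sₓₓ) = √(9.517/2937300) = 0.00180001.
df = n − 2 = 60.
t* = t_{0.025, 60} = 2.000298.
Margin = t* × SE = 2.000298 × 0.00180001 = 0.00360.
CI: -0.0118 ± 0.00360 → (-0.015, -0.008).
With 95% confidence, each one-unit increase in weekly hours worked is associated with a change of between -0.015 and -0.008 points (1–10) in job satisfaction score.

(-0.015, -0.008)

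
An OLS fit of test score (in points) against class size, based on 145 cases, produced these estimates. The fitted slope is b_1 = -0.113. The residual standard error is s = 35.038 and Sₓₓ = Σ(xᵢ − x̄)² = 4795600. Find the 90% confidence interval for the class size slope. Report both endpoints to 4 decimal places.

(-0.1395, -0.0865)

SE(b_1) = s/√Sₓₓ = 35.038/√4795600 = 0.0159999.
df = n − 2 = 143.
t* = t_{0.05, 143} = 1.655579.
Margin = t* × SE = 1.655579 × 0.0159999 = 0.026489.
CI: -0.113 ± 0.026489 → (-0.1395, -0.0865).
With 90% confidence, each one-unit increase in class size is associated with a change of between -0.1395 and -0.0865 points in test score.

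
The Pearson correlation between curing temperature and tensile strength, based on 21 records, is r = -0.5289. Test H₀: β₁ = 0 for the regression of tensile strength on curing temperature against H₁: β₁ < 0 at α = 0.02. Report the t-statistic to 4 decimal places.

t = r·√(n − 2)/√(1 − r²) = -0.5289·√19/√0.720265 = -2.7165.
df = n − 2 = 19.
One-sided p ≈ 0.0068, which is < 0.02, so reject H₀.
There is evidence of a linear association between curing temperature and tensile strength.

t = -2.7165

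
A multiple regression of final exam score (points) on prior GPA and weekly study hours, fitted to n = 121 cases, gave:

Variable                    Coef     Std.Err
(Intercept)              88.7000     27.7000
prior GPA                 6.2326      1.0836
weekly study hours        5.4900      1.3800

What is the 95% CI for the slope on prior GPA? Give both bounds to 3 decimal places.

(4.087, 8.378)

Read off: b = 6.2326, SE = 1.0836 for prior GPA.
df = n − k − 1 = 121 − 2 − 1 = 118.
t* = t_{0.025, 118} = 1.980272.
Margin = t* × SE = 1.980272 × 1.0836 = 2.14582.
CI: 6.2326 ± 2.14582 → (4.087, 8.378).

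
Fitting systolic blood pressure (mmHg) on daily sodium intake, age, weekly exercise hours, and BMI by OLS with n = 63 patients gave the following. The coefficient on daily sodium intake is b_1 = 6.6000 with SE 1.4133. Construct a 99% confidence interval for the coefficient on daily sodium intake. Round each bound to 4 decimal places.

df = n − k − 1 = 63 − 4 − 1 = 58.
t* = t_{0.005, 58} = 2.663287.
Margin = t* × SE = 2.663287 × 1.4133 = 3.764023.
CI: 6.6000 ± 3.764023 → (2.8360, 10.3640).
With 99% confidence, each one-unit increase in daily sodium intake is associated with a change of between 2.8360 and 10.3640 mmHg in systolic blood pressure, holding the other predictors fixed.

(2.8360, 10.3640)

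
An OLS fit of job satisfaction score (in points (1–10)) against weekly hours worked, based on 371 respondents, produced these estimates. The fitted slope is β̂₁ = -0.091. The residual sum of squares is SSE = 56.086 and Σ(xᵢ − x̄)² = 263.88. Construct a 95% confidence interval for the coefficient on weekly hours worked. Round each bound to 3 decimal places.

(-0.138, -0.044)

MSE = SSE/(n − 2) = 56.086/369 = 0.151995.
SE(β̂₁) = √(MSE/Sₓₓ) = √(0.151995/263.88) = 0.024.
df = n − 2 = 369.
t* = t_{0.025, 369} = 1.966414.
Margin = t* × SE = 1.966414 × 0.024 = 0.04719.
CI: -0.091 ± 0.04719 → (-0.138, -0.044).
With 95% confidence, each one-unit increase in weekly hours worked is associated with a change of between -0.138 and -0.044 points (1–10) in job satisfaction score.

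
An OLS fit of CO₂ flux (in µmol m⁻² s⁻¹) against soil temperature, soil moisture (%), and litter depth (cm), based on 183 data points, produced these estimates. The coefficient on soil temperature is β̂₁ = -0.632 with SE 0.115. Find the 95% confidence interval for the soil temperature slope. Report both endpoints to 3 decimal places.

df = n − k − 1 = 183 − 3 − 1 = 179.
t* = t_{0.025, 179} = 1.973305.
Margin = t* × SE = 1.973305 × 0.115 = 0.22693.
CI: -0.632 ± 0.22693 → (-0.859, -0.405).
With 95% confidence, each one-unit increase in soil temperature is associated with a change of between -0.859 and -0.405 µmol m⁻² s⁻¹ in CO₂ flux, holding the other predictors fixed.

(-0.859, -0.405)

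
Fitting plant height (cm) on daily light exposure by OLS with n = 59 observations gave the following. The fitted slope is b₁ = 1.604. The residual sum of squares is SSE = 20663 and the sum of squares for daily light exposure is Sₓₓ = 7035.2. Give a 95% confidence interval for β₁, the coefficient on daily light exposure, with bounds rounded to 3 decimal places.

(1.149, 2.059)

MSE = SSE/(n − 2) = 20663/57 = 362.509.
SE(b₁) = √(MSE/Sₓₓ) = √(362.509/7035.2) = 0.226997.
df = n − 2 = 57.
t* = t_{0.025, 57} = 2.002465.
Margin = t* × SE = 2.002465 × 0.226997 = 0.45455.
CI: 1.604 ± 0.45455 → (1.149, 2.059).
With 95% confidence, each one-unit increase in daily light exposure is associated with a change of between 1.149 and 2.059 cm in plant height.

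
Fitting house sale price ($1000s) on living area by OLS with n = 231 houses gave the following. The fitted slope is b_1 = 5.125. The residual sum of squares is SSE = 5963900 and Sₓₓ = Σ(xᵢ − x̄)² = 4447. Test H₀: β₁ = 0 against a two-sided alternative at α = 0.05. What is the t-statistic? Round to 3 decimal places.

MSE = SSE/(n − 2) = 5963900/229 = 26043.2.
SE(b_1) = √(MSE/Sₓₓ) = √(26043.2/4447) = 2.41999.
t = 5.125 / 2.41999 = 2.118.
df = n − 2 = 229.
Two-sided p ≈ 0.0353, which is < 0.05, so reject H₀.
There is evidence that living area is associated with house sale price.

t = 2.118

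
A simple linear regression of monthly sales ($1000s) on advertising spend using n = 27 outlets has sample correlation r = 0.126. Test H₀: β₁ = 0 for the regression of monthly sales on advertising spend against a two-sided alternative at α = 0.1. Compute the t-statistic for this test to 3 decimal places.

t = 0.635

t = r·√(n − 2)/√(1 − r²) = 0.126·√25/√0.984124 = 0.635.
df = n − 2 = 25.
Two-sided p ≈ 0.5312, which is ≥ 0.1, so fail to reject H₀.
The data do not give significant evidence of a linear association between advertising spend and monthly sales.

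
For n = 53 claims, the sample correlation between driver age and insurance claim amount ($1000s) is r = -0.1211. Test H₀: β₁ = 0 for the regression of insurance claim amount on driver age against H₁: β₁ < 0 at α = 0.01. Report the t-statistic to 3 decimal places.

t = -0.871

t = r·√(n − 2)/√(1 − r²) = -0.1211·√51/√0.985335 = -0.871.
df = n − 2 = 51.
One-sided p ≈ 0.1939, which is ≥ 0.01, so fail to reject H₀.
The data do not give significant evidence of a linear association between driver age and insurance claim amount.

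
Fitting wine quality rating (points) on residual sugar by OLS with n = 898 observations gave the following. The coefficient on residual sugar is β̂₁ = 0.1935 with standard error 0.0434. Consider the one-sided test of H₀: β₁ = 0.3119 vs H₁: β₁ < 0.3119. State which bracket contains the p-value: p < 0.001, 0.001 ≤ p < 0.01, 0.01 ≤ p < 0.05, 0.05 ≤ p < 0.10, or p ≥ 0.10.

t = (0.1935 − 0.3119) / 0.0434 = -2.728.
df = n − 2 = 898 − 2 = 896.
One-sided p = P(T_{896} < t) ≈ 0.0032.
So 0.001 ≤ p < 0.01.

0.001 ≤ p < 0.01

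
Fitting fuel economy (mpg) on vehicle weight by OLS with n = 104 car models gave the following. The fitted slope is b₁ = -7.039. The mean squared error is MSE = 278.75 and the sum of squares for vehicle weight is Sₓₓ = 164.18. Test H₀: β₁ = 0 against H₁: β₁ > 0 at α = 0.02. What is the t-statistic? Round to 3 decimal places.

SE(b₁) = √(MSE/Sₓₓ) = √(278.75/164.18) = 1.30301.
t = -7.039 / 1.30301 = -5.402.
df = n − 2 = 102.
One-sided p ≈ 1.0000, which is ≥ 0.02, so fail to reject H₀.
The data do not give significant evidence that the true slope on vehicle weight is positive.

t = -5.402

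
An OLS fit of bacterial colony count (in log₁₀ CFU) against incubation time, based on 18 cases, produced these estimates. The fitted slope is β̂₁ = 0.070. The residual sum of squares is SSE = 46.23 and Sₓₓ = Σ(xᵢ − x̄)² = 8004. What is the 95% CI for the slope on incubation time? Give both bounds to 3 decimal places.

(0.030, 0.110)

MSE = SSE/(n − 2) = 46.23/16 = 2.88937.
SE(β̂₁) = √(MSE/Sₓₓ) = √(2.88937/8004) = 0.0189998.
df = n − 2 = 16.
t* = t_{0.025, 16} = 2.119905.
Margin = t* × SE = 2.119905 × 0.0189998 = 0.04028.
CI: 0.070 ± 0.04028 → (0.030, 0.110).
With 95% confidence, each one-unit increase in incubation time is associated with a change of between 0.030 and 0.110 log₁₀ CFU in bacterial colony count.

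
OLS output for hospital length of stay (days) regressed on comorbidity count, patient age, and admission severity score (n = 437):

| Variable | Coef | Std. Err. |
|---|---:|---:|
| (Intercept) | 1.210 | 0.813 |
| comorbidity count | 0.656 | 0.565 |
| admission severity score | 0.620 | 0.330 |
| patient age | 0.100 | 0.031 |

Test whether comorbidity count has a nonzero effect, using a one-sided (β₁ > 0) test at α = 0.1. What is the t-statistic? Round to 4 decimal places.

t = 1.1611

Read off: b = 0.656, SE = 0.565 for comorbidity count.
H₀: β₁ = 0 vs H₁: β₁ > 0.
t = 0.656 / 0.565 = 1.1611.
df = n − k − 1 = 437 − 3 − 1 = 433.
One-sided p ≈ 0.1231, which is ≥ 0.1, so fail to reject H₀.
The data do not give significant evidence that the true slope on comorbidity count is positive, holding the other predictors fixed.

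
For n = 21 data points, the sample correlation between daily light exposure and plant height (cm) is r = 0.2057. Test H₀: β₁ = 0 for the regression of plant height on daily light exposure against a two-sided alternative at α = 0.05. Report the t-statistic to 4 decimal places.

t = 0.9162

t = r·√(n − 2)/√(1 − r²) = 0.2057·√19/√0.957688 = 0.9162.
df = n − 2 = 19.
Two-sided p ≈ 0.3710, which is ≥ 0.05, so fail to reject H₀.
The data do not give significant evidence of a linear association between daily light exposure and plant height.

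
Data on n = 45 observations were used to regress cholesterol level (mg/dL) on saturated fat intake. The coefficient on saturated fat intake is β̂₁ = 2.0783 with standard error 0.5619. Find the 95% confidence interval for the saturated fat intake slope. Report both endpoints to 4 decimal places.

(0.9451, 3.2115)

df = n − 2 = 45 − 2 = 43.
t* = t_{0.025, 43} = 2.016692.
Margin = t* × SE = 2.016692 × 0.5619 = 1.133179.
CI: 2.0783 ± 1.133179 → (0.9451, 3.2115).
With 95% confidence, each one-unit increase in saturated fat intake is associated with a change of between 0.9451 and 3.2115 mg/dL in cholesterol level.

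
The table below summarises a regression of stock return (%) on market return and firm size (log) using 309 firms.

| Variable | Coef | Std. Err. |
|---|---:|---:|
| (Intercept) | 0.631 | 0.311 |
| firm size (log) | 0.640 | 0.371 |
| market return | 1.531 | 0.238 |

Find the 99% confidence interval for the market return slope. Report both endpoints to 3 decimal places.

(0.914, 2.148)

Read off: b = 1.531, SE = 0.238 for market return.
df = n − k − 1 = 309 − 2 − 1 = 306.
t* = t_{0.005, 306} = 2.591991.
Margin = t* × SE = 2.591991 × 0.238 = 0.61689.
CI: 1.531 ± 0.61689 → (0.914, 2.148).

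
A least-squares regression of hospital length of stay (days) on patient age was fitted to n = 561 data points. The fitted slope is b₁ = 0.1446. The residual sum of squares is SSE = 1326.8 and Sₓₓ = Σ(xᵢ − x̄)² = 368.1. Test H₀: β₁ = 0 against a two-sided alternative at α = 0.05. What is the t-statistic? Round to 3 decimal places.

t = 1.801

MSE = SSE/(n − 2) = 1326.8/559 = 2.37352.
SE(b₁) = √(MSE/Sₓₓ) = √(2.37352/368.1) = 0.0802997.
t = 0.1446 / 0.0802997 = 1.801.
df = n − 2 = 559.
Two-sided p ≈ 0.0723, which is ≥ 0.05, so fail to reject H₀.
The data do not give significant evidence of an association between patient age and hospital length of stay.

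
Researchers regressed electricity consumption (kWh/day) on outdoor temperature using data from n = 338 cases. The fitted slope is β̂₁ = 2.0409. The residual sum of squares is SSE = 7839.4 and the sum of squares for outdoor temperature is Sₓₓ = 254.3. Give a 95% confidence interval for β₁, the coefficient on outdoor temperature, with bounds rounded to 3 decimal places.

(1.445, 2.637)

MSE = SSE/(n − 2) = 7839.4/336 = 23.3315.
SE(β̂₁) = √(MSE/Sₓₓ) = √(23.3315/254.3) = 0.3029.
df = n − 2 = 336.
t* = t_{0.025, 336} = 1.967049.
Margin = t* × SE = 1.967049 × 0.3029 = 0.59582.
CI: 2.0409 ± 0.59582 → (1.445, 2.637).
With 95% confidence, each one-unit increase in outdoor temperature is associated with a change of between 1.445 and 2.637 kWh/day in electricity consumption.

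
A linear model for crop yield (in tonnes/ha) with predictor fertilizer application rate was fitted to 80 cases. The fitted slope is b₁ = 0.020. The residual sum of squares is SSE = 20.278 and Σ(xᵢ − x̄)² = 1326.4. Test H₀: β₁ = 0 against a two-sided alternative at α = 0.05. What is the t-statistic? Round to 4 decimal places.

t = 1.4286

MSE = SSE/(n − 2) = 20.278/78 = 0.259974.
SE(b₁) = √(MSE/Sₓₓ) = √(0.259974/1326.4) = 0.014.
t = 0.020 / 0.014 = 1.4286.
df = n − 2 = 78.
Two-sided p ≈ 0.1571, which is ≥ 0.05, so fail to reject H₀.
The data do not give significant evidence of an association between fertilizer application rate and crop yield.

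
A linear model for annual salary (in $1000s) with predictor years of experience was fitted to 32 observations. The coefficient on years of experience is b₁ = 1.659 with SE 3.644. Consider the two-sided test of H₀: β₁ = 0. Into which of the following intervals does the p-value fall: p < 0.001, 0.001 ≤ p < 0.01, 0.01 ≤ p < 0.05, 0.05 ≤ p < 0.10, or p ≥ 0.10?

t = 1.659 / 3.644 = 0.455.
df = n − 2 = 32 − 2 = 30.
Two-sided p = 2·P(T_{30} > |t|) ≈ 0.6522.
So p ≥ 0.10.

p ≥ 0.10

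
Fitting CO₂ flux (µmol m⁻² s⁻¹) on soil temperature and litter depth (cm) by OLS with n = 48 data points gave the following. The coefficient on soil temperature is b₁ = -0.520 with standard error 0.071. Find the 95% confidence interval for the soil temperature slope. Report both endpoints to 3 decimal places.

df = n − k − 1 = 48 − 2 − 1 = 45.
t* = t_{0.025, 45} = 2.014103.
Margin = t* × SE = 2.014103 × 0.071 = 0.14300.
CI: -0.520 ± 0.14300 → (-0.663, -0.377).
With 95% confidence, each one-unit increase in soil temperature is associated with a change of between -0.663 and -0.377 µmol m⁻² s⁻¹ in CO₂ flux, holding the other predictors fixed.

(-0.663, -0.377)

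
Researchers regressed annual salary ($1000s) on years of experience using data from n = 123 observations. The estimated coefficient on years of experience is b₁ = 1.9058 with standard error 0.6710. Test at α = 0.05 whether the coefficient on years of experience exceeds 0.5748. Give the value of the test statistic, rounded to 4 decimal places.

t = 1.9836

H₀: β₁ = 0.5748 vs H₁: β₁ > 0.5748.
t = (b₁ − β₁⁰)/SE = (1.9058 − 0.5748) / 0.6710 = 1.9836.
df = n − 2 = 123 − 2 = 121.
One-sided p ≈ 0.0248, which is < 0.05, so reject H₀.
There is evidence that the true slope on years of experience exceeds 0.5748 $1000s per unit.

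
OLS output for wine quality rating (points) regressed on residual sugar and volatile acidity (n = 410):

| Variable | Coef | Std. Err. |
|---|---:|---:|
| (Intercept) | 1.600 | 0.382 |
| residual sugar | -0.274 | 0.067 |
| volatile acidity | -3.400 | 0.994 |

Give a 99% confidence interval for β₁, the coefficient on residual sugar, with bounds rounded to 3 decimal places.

Read off: b = -0.274, SE = 0.067 for residual sugar.
df = n − k − 1 = 410 − 2 − 1 = 407.
t* = t_{0.005, 407} = 2.587963.
Margin = t* × SE = 2.587963 × 0.067 = 0.17339.
CI: -0.274 ± 0.17339 → (-0.447, -0.101).

(-0.447, -0.101)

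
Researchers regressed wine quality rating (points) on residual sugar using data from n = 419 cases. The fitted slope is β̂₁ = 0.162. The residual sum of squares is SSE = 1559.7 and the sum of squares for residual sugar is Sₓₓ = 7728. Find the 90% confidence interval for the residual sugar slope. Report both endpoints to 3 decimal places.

MSE = SSE/(n − 2) = 1559.7/417 = 3.74029.
SE(β̂₁) = √(MSE/Sₓₓ) = √(3.74029/7728) = 0.0219998.
df = n − 2 = 417.
t* = t_{0.05, 417} = 1.648516.
Margin = t* × SE = 1.648516 × 0.0219998 = 0.03627.
CI: 0.162 ± 0.03627 → (0.126, 0.198).
With 90% confidence, each one-unit increase in residual sugar is associated with a change of between 0.126 and 0.198 points in wine quality rating.

(0.126, 0.198)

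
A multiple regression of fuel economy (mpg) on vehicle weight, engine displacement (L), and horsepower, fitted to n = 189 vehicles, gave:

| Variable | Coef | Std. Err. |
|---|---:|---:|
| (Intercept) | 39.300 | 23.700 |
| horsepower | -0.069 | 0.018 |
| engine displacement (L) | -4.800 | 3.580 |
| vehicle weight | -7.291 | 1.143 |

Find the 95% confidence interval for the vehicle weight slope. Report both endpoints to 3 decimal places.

(-9.546, -5.036)

Read off: b = -7.291, SE = 1.143 for vehicle weight.
df = n − k − 1 = 189 − 3 − 1 = 185.
t* = t_{0.025, 185} = 1.97287.
Margin = t* × SE = 1.97287 × 1.143 = 2.25499.
CI: -7.291 ± 2.25499 → (-9.546, -5.036).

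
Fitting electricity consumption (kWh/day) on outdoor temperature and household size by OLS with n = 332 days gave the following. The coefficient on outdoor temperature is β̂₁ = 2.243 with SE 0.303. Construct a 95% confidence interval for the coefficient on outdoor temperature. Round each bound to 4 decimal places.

df = n − k − 1 = 332 − 2 − 1 = 329.
t* = t_{0.025, 329} = 1.967201.
Margin = t* × SE = 1.967201 × 0.303 = 0.596062.
CI: 2.243 ± 0.596062 → (1.6469, 2.8391).
With 95% confidence, each one-unit increase in outdoor temperature is associated with a change of between 1.6469 and 2.8391 kWh/day in electricity consumption, holding the other predictors fixed.

(1.6469, 2.8391)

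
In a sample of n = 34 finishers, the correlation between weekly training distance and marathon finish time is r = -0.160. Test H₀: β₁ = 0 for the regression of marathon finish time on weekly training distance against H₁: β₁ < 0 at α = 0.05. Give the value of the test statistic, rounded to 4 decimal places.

t = r·√(n − 2)/√(1 − r²) = -0.160·√32/√0.9744 = -0.9169.
df = n − 2 = 32.
One-sided p ≈ 0.1830, which is ≥ 0.05, so fail to reject H₀.
The data do not give significant evidence of a linear association between weekly training distance and marathon finish time.

t = -0.9169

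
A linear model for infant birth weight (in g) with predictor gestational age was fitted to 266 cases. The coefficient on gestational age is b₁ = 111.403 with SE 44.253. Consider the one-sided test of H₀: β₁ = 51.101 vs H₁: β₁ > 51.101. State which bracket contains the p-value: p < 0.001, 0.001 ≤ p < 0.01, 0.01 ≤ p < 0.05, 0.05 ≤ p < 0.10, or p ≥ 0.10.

t = (111.403 − 51.101) / 44.253 = 1.363.
df = n − 2 = 266 − 2 = 264.
One-sided p = P(T_{264} > t) ≈ 0.0871.
So 0.05 ≤ p < 0.10.

0.05 ≤ p < 0.10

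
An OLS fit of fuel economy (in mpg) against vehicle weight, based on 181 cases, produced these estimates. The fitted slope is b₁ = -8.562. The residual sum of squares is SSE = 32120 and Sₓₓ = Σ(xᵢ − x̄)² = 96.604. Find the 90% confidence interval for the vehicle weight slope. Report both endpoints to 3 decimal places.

(-10.815, -6.309)

MSE = SSE/(n − 2) = 32120/179 = 179.441.
SE(b₁) = √(MSE/Sₓₓ) = √(179.441/96.604) = 1.3629.
df = n − 2 = 179.
t* = t_{0.05, 179} = 1.653411.
Margin = t* × SE = 1.653411 × 1.3629 = 2.25343.
CI: -8.562 ± 2.25343 → (-10.815, -6.309).
With 90% confidence, each one-unit increase in vehicle weight is associated with a change of between -10.815 and -6.309 mpg in fuel economy.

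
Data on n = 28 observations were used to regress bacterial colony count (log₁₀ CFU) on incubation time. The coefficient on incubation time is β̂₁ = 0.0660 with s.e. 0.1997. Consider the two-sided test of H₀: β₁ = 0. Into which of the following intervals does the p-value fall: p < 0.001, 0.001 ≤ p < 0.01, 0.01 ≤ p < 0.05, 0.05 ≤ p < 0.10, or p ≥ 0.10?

t = 0.0660 / 0.1997 = 0.330.
df = n − 2 = 28 − 2 = 26.
Two-sided p = 2·P(T_{26} > |t|) ≈ 0.7437.
So p ≥ 0.10.

p ≥ 0.10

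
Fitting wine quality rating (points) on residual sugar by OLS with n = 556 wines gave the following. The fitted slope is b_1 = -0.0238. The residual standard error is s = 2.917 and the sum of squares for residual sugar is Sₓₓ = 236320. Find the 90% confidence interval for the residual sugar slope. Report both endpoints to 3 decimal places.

(-0.034, -0.014)

SE(b_1) = s/√Sₓₓ = 2.917/√236320 = 0.00600048.
df = n − 2 = 554.
t* = t_{0.05, 554} = 1.647609.
Margin = t* × SE = 1.647609 × 0.00600048 = 0.00989.
CI: -0.0238 ± 0.00989 → (-0.034, -0.014).
With 90% confidence, each one-unit increase in residual sugar is associated with a change of between -0.034 and -0.014 points in wine quality rating.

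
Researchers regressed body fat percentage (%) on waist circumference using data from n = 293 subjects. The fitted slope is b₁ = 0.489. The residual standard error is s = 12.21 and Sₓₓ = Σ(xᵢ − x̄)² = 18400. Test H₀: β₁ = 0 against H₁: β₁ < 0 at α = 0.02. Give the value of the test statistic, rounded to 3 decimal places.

SE(b₁) = s/√Sₓₓ = 12.21/√18400 = 0.0900133.
t = 0.489 / 0.0900133 = 5.433.
df = n − 2 = 291.
One-sided p ≈ 1.0000, which is ≥ 0.02, so fail to reject H₀.
The data do not give significant evidence that the true slope on waist circumference is negative.

t = 5.433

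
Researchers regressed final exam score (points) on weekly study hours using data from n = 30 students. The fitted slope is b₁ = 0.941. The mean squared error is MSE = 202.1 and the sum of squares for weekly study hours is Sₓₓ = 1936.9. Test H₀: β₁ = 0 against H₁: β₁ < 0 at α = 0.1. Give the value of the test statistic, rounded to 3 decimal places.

t = 2.913

SE(b₁) = √(MSE/Sₓₓ) = √(202.1/1936.9) = 0.32302.
t = 0.941 / 0.32302 = 2.913.
df = n − 2 = 28.
One-sided p ≈ 0.9965, which is ≥ 0.1, so fail to reject H₀.
The data do not give significant evidence that the true slope on weekly study hours is negative.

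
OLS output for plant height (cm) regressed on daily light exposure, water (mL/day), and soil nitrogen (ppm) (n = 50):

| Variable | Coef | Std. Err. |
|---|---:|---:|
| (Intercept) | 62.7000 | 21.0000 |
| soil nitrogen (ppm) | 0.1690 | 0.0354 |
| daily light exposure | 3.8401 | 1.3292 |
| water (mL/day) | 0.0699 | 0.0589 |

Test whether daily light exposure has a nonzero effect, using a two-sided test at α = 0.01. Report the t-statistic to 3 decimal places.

t = 2.889

Read off: b = 3.8401, SE = 1.3292 for daily light exposure.
H₀: β₁ = 0 vs H₁: β₁ ≠ 0.
t = 3.8401 / 1.3292 = 2.889.
df = n − k − 1 = 50 − 3 − 1 = 46.
Two-sided p ≈ 0.0059, which is < 0.01, so reject H₀.
There is evidence that daily light exposure is associated with plant height, holding the other predictors fixed.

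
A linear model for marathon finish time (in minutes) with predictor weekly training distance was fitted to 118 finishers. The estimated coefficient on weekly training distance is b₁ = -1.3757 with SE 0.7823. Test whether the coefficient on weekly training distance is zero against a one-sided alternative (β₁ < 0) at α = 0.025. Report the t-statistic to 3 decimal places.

t = -1.759

H₀: β₁ = 0 vs H₁: β₁ < 0.
t = (b₁ − β₁⁰)/SE = -1.3757 / 0.7823 = -1.759.
df = n − 2 = 118 − 2 = 116.
One-sided p ≈ 0.0406, which is ≥ 0.025, so fail to reject H₀.
The data do not give significant evidence that the true slope on weekly training distance is negative.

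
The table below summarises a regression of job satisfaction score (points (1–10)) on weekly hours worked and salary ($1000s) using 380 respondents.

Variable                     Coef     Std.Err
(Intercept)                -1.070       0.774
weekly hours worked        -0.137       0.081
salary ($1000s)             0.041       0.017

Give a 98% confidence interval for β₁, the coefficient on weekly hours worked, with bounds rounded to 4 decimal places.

(-0.3262, 0.0522)

Read off: b = -0.137, SE = 0.081 for weekly hours worked.
df = n − k − 1 = 380 − 2 − 1 = 377.
t* = t_{0.01, 377} = 2.33628.
Margin = t* × SE = 2.33628 × 0.081 = 0.189239.
CI: -0.137 ± 0.189239 → (-0.3262, 0.0522).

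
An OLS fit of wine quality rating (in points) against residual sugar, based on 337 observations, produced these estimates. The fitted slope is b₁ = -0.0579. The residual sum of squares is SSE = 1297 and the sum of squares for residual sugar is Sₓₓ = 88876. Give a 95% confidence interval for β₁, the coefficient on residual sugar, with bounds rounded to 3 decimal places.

(-0.071, -0.045)

MSE = SSE/(n − 2) = 1297/335 = 3.87164.
SE(b₁) = √(MSE/Sₓₓ) = √(3.87164/88876) = 0.00660017.
df = n − 2 = 335.
t* = t_{0.025, 335} = 1.967071.
Margin = t* × SE = 1.967071 × 0.00660017 = 0.01298.
CI: -0.0579 ± 0.01298 → (-0.071, -0.045).
With 95% confidence, each one-unit increase in residual sugar is associated with a change of between -0.071 and -0.045 points in wine quality rating.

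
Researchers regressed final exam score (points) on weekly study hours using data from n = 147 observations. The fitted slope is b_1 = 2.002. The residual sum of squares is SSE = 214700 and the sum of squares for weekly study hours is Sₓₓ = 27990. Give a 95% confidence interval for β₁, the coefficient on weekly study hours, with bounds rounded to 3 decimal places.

(1.547, 2.457)

MSE = SSE/(n − 2) = 214700/145 = 1480.69.
SE(b_1) = √(MSE/Sₓₓ) = √(1480.69/27990) = 0.230001.
df = n − 2 = 145.
t* = t_{0.025, 145} = 1.97646.
Margin = t* × SE = 1.97646 × 0.230001 = 0.45459.
CI: 2.002 ± 0.45459 → (1.547, 2.457).
With 95% confidence, each one-unit increase in weekly study hours is associated with a change of between 1.547 and 2.457 points in final exam score.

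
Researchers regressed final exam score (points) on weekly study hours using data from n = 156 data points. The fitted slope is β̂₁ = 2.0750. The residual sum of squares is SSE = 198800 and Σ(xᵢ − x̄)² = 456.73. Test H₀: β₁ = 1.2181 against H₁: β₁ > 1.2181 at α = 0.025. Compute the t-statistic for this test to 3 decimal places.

t = 0.510

MSE = SSE/(n − 2) = 198800/154 = 1290.91.
SE(β̂₁) = √(MSE/Sₓₓ) = √(1290.91/456.73) = 1.68119.
t = (2.0750 − 1.2181) / 1.68119 = 0.510.
df = n − 2 = 154.
One-sided p ≈ 0.3055, which is ≥ 0.025, so fail to reject H₀.
The data do not give significant evidence that the true slope on weekly study hours exceeds 1.2181 points per unit.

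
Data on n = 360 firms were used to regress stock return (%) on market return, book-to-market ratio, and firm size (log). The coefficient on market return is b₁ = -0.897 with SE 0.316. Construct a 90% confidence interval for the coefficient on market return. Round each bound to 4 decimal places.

df = n − k − 1 = 360 − 3 − 1 = 356.
t* = t_{0.05, 356} = 1.649145.
Margin = t* × SE = 1.649145 × 0.316 = 0.521130.
CI: -0.897 ± 0.521130 → (-1.4181, -0.3759).
With 90% confidence, each one-unit increase in market return is associated with a change of between -1.4181 and -0.3759 % in stock return, holding the other predictors fixed.

(-1.4181, -0.3759)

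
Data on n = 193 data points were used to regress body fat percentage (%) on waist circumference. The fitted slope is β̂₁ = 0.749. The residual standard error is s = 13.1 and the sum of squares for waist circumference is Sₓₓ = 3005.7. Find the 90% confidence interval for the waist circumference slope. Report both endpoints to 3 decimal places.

(0.354, 1.144)

SE(β̂₁) = s/√Sₓₓ = 13.1/√3005.7 = 0.238945.
df = n − 2 = 191.
t* = t_{0.05, 191} = 1.652871.
Margin = t* × SE = 1.652871 × 0.238945 = 0.39495.
CI: 0.749 ± 0.39495 → (0.354, 1.144).
With 90% confidence, each one-unit increase in waist circumference is associated with a change of between 0.354 and 1.144 % in body fat percentage.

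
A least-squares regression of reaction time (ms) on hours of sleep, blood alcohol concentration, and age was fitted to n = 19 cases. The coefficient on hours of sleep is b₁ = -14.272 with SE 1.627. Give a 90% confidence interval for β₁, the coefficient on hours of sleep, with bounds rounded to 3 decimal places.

df = n − k − 1 = 19 − 3 − 1 = 15.
t* = t_{0.05, 15} = 1.75305.
Margin = t* × SE = 1.75305 × 1.627 = 2.85221.
CI: -14.272 ± 2.85221 → (-17.124, -11.420).
With 90% confidence, each one-unit increase in hours of sleep is associated with a change of between -17.124 and -11.420 ms in reaction time, holding the other predictors fixed.

(-17.124, -11.420)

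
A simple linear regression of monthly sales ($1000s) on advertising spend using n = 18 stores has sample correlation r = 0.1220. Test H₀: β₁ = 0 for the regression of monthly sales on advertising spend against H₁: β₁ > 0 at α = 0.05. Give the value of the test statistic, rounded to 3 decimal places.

t = 0.492

t = r·√(n − 2)/√(1 − r²) = 0.1220·√16/√0.985116 = 0.492.
df = n − 2 = 16.
One-sided p ≈ 0.3148, which is ≥ 0.05, so fail to reject H₀.
The data do not give significant evidence of a linear association between advertising spend and monthly sales.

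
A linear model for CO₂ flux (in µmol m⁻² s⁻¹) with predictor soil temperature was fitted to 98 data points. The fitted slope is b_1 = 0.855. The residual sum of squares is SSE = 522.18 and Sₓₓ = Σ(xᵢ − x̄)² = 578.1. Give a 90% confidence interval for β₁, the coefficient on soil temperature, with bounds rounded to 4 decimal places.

(0.6939, 1.0161)

MSE = SSE/(n − 2) = 522.18/96 = 5.43937.
SE(b_1) = √(MSE/Sₓₓ) = √(5.43937/578.1) = 0.0970003.
df = n − 2 = 96.
t* = t_{0.05, 96} = 1.660881.
Margin = t* × SE = 1.660881 × 0.0970003 = 0.161106.
CI: 0.855 ± 0.161106 → (0.6939, 1.0161).
With 90% confidence, each one-unit increase in soil temperature is associated with a change of between 0.6939 and 1.0161 µmol m⁻² s⁻¹ in CO₂ flux.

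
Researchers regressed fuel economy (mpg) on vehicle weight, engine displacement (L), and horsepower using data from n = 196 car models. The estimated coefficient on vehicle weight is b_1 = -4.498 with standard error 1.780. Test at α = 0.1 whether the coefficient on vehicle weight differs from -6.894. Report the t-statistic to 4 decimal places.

t = 1.3461

H₀: β₁ = -6.894 vs H₁: β₁ ≠ -6.894.
t = (b_1 − β₁⁰)/SE = (-4.498 − (-6.894)) / 1.780 = 1.3461.
df = n − k − 1 = 196 − 3 − 1 = 192.
Two-sided p ≈ 0.1799, which is ≥ 0.1, so fail to reject H₀.
The data are consistent with a true slope of -6.894 mpg per unit of vehicle weight, holding the other predictors fixed.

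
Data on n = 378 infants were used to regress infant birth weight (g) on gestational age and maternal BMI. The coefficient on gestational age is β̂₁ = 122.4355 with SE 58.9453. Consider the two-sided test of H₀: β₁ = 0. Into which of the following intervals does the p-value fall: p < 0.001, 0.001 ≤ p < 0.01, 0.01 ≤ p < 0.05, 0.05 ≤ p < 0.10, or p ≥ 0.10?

0.01 ≤ p < 0.05

t = 122.4355 / 58.9453 = 2.077.
df = n − k − 1 = 378 − 2 − 1 = 375.
Two-sided p = 2·P(T_{375} > |t|) ≈ 0.0385.
So 0.01 ≤ p < 0.05.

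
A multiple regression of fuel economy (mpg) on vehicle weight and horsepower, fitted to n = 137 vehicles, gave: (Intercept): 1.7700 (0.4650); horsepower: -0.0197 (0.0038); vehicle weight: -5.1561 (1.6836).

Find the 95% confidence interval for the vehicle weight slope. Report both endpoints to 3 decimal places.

(-8.486, -1.826)

Read off: b = -5.1561, SE = 1.6836 for vehicle weight.
df = n − k − 1 = 137 − 2 − 1 = 134.
t* = t_{0.025, 134} = 1.977826.
Margin = t* × SE = 1.977826 × 1.6836 = 3.32987.
CI: -5.1561 ± 3.32987 → (-8.486, -1.826).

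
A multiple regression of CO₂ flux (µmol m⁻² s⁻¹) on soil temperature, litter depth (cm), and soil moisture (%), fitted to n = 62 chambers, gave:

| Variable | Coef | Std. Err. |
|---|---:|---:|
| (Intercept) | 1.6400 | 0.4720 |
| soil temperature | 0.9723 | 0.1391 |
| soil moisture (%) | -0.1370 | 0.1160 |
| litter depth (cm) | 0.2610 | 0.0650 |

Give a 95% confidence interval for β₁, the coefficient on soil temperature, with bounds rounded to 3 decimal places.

(0.694, 1.251)

Read off: b = 0.9723, SE = 0.1391 for soil temperature.
df = n − k − 1 = 62 − 3 − 1 = 58.
t* = t_{0.025, 58} = 2.001717.
Margin = t* × SE = 2.001717 × 0.1391 = 0.27844.
CI: 0.9723 ± 0.27844 → (0.694, 1.251).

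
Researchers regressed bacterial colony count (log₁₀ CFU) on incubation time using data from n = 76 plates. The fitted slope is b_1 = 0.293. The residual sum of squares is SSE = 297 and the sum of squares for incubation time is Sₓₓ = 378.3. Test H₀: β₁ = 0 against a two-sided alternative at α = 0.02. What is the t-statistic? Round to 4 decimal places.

t = 2.8446

MSE = SSE/(n − 2) = 297/74 = 4.01351.
SE(b_1) = √(MSE/Sₓₓ) = √(4.01351/378.3) = 0.103002.
t = 0.293 / 0.103002 = 2.8446.
df = n − 2 = 74.
Two-sided p ≈ 0.0057, which is < 0.02, so reject H₀.
There is evidence that incubation time is associated with bacterial colony count.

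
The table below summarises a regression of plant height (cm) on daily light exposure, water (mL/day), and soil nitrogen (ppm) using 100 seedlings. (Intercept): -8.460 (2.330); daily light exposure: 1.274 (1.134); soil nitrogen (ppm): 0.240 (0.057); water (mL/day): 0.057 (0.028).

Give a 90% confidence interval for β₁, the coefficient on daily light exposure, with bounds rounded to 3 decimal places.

Read off: b = 1.274, SE = 1.134 for daily light exposure.
df = n − k − 1 = 100 − 3 − 1 = 96.
t* = t_{0.05, 96} = 1.660881.
Margin = t* × SE = 1.660881 × 1.134 = 1.88344.
CI: 1.274 ± 1.88344 → (-0.609, 3.157).

(-0.609, 3.157)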